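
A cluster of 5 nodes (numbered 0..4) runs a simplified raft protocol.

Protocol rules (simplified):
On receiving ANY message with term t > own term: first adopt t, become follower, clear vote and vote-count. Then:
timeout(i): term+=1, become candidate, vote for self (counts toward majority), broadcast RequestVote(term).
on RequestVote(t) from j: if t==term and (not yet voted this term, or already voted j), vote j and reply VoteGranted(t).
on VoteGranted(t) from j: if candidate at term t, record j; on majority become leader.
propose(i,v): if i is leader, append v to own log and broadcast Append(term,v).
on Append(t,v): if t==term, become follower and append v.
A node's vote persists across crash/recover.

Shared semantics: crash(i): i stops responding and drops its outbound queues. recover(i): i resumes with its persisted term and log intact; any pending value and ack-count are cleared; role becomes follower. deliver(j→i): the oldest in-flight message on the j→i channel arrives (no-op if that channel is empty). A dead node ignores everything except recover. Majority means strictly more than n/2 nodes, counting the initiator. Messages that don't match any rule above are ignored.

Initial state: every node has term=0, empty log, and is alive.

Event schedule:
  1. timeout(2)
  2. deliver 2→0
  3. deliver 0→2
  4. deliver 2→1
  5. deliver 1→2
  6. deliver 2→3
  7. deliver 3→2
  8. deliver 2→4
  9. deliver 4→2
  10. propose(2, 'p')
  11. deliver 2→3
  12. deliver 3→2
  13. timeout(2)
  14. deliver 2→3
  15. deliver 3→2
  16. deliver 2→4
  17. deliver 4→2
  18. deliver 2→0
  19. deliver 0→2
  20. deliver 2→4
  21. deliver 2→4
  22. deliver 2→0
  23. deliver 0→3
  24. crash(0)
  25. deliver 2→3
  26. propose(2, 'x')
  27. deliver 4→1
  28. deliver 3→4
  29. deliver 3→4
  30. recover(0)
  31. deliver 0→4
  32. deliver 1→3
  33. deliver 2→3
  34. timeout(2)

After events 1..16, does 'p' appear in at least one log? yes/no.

yes

e1 timeout(2): 2[cand,t=1,-]
e2 deliver 2→0: 0[foll,t=1,-]
e3 deliver 0→2: ·
e4 deliver 2→1: 1[foll,t=1,-]
e5 deliver 1→2: 2[lead,t=1,-]
e6 deliver 2→3: 3[foll,t=1,-]
e7 deliver 3→2: ·
e8 deliver 2→4: 4[foll,t=1,-]
e9 deliver 4→2: ·
e10 propose(2,'p'): 2[lead,t=1,p]
e11 deliver 2→3: 3[foll,t=1,p]
e12 deliver 3→2: ·
e13 timeout(2): 2[cand,t=2,p]
e14 deliver 2→3: 3[foll,t=2,p]
e15 deliver 3→2: ·
e16 deliver 2→4: 4[foll,t=1,p]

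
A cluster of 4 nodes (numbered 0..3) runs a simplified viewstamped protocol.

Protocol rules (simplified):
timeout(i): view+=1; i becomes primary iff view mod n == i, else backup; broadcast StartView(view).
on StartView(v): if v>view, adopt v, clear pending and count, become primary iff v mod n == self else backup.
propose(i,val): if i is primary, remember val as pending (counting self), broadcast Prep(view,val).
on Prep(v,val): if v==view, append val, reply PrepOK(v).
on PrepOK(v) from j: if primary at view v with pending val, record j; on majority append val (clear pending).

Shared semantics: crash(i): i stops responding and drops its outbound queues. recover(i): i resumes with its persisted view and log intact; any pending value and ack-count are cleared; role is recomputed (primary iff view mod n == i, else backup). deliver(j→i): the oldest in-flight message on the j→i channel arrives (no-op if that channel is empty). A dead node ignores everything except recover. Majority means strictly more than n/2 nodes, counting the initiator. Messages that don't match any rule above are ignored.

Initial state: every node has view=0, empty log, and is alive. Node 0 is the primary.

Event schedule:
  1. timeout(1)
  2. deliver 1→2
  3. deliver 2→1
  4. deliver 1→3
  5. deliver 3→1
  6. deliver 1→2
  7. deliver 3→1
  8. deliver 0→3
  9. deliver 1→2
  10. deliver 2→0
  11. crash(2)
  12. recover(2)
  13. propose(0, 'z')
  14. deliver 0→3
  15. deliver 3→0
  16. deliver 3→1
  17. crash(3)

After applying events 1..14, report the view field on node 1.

[1] timeout(1) → N1(prim v1 [-])
[2] deliver 1→2 → N2(back v1 [-])
[3] deliver 2→1 → ∅
[4] deliver 1→3 → N3(back v1 [-])
[5] deliver 3→1 → ∅
[6] deliver 1→2 → ∅
[7] deliver 3→1 → ∅
[8] deliver 0→3 → ∅
[9] deliver 1→2 → ∅
[10] deliver 2→0 → ∅
[11] crash(2) → N2(✗back v1 [-])
[12] recover(2) → N2(back v1 [-])
[13] propose(0,'z') → ∅
[14] deliver 0→3 → ∅

1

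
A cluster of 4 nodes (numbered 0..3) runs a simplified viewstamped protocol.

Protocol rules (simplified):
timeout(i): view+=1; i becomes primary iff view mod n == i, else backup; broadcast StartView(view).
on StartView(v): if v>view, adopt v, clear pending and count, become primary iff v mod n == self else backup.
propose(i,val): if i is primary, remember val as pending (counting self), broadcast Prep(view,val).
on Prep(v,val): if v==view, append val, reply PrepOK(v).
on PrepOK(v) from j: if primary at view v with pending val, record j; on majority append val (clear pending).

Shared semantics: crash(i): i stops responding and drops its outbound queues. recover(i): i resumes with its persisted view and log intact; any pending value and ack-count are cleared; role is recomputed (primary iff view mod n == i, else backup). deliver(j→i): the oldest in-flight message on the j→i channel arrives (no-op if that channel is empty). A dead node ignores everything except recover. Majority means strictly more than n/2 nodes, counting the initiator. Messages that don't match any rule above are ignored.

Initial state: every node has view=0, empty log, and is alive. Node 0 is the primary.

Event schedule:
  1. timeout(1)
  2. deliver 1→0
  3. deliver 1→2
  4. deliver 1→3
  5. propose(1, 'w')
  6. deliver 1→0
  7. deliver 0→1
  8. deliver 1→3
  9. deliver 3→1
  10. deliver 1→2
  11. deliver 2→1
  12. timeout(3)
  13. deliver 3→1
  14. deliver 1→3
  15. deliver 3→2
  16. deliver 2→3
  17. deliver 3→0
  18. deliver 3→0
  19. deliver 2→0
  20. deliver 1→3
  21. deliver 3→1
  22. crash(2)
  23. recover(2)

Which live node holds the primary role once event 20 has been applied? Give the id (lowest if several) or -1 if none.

2

[1] timeout(1) → N1(prim v1 [-])
[2] deliver 1→0 → N0(back v1 [-])
[3] deliver 1→2 → N2(back v1 [-])
[4] deliver 1→3 → N3(back v1 [-])
[5] propose(1,'w') → ∅
[6] deliver 1→0 → N0(back v1 [w])
[7] deliver 0→1 → ∅
[8] deliver 1→3 → N3(back v1 [w])
[9] deliver 3→1 → N1(prim v1 [w])
[10] deliver 1→2 → N2(back v1 [w])
[11] deliver 2→1 → ∅
[12] timeout(3) → N3(back v2 [w])
[13] deliver 3→1 → N1(back v2 [w])
[14] deliver 1→3 → ∅
[15] deliver 3→2 → N2(prim v2 [w])
[16] deliver 2→3 → ∅
[17] deliver 3→0 → N0(back v2 [w])
[18] deliver 3→0 → ∅
[19] deliver 2→0 → ∅
[20] deliver 1→3 → ∅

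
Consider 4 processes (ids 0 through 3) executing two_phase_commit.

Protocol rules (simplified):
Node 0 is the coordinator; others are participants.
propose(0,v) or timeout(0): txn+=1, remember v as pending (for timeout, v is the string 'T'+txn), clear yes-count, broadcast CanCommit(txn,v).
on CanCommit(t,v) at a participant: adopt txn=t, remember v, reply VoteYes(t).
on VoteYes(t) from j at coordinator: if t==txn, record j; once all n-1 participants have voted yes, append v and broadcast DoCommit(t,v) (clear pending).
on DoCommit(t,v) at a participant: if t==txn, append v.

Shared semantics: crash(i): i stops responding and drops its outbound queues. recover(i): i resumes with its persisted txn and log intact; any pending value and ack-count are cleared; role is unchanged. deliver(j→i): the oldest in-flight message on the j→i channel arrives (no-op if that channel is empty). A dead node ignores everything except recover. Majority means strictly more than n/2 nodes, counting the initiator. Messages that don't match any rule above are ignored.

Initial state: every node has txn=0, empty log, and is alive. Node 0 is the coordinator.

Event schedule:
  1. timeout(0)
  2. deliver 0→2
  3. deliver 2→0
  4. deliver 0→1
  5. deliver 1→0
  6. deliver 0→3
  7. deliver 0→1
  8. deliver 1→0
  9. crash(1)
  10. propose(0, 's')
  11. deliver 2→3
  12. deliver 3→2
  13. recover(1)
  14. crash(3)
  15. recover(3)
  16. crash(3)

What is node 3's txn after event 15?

[1] timeout(0) → N0(coor t1 [-])
[2] deliver 0→2 → N2(part t1 [-])
[3] deliver 2→0 → ∅
[4] deliver 0→1 → N1(part t1 [-])
[5] deliver 1→0 → ∅
[6] deliver 0→3 → N3(part t1 [-])
[7] deliver 0→1 → ∅
[8] deliver 1→0 → ∅
[9] crash(1) → N1(✗part t1 [-])
[10] propose(0,'s') → N0(coor t2 [-])
[11] deliver 2→3 → ∅
[12] deliver 3→2 → ∅
[13] recover(1) → N1(part t1 [-])
[14] crash(3) → N3(✗part t1 [-])
[15] recover(3) → N3(part t1 [-])

1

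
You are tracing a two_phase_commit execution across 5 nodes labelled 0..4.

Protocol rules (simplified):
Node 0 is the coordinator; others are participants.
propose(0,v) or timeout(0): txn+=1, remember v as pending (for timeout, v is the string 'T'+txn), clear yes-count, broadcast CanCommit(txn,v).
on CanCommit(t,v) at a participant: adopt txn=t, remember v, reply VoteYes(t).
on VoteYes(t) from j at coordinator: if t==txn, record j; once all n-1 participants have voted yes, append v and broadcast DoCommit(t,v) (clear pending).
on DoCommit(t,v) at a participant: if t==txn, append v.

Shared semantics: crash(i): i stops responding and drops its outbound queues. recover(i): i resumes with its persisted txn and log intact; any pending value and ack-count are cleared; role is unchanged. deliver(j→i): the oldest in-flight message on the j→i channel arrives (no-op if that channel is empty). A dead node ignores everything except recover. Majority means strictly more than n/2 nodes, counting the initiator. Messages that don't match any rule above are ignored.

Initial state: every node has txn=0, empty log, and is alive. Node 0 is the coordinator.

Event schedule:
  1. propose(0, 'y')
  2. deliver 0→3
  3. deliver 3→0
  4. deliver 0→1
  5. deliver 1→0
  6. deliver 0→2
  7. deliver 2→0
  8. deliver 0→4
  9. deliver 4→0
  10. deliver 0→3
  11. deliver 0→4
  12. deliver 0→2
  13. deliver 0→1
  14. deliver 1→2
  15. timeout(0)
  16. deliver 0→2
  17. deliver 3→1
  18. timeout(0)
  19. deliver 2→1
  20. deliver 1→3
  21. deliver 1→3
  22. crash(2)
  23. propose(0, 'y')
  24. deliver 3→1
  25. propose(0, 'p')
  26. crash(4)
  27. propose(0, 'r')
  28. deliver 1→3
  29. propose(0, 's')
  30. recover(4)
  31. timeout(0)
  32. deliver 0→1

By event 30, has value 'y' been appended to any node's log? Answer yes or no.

yes

after 1 — propose(0,'y'): n0:coor/t1/[-]
after 2 — deliver 0→3: n3:part/t1/[-]
after 3 — deliver 3→0: ·
after 4 — deliver 0→1: n1:part/t1/[-]
after 5 — deliver 1→0: ·
after 6 — deliver 0→2: n2:part/t1/[-]
after 7 — deliver 2→0: ·
after 8 — deliver 0→4: n4:part/t1/[-]
after 9 — deliver 4→0: n0:coor/t1/[y]
after 10 — deliver 0→3: n3:part/t1/[y]
after 11 — deliver 0→4: n4:part/t1/[y]
after 12 — deliver 0→2: n2:part/t1/[y]
after 13 — deliver 0→1: n1:part/t1/[y]
after 14 — deliver 1→2: ·
after 15 — timeout(0): n0:coor/t2/[y]
after 16 — deliver 0→2: n2:part/t2/[y]
after 17 — deliver 3→1: ·
after 18 — timeout(0): n0:coor/t3/[y]
after 19 — deliver 2→1: ·
after 20 — deliver 1→3: ·
after 21 — deliver 1→3: ·
after 22 — crash(2): n2:✗part/t2/[y]
after 23 — propose(0,'y'): n0:coor/t4/[y]
after 24 — deliver 3→1: ·
after 25 — propose(0,'p'): n0:coor/t5/[y]
after 26 — crash(4): n4:✗part/t1/[y]
after 27 — propose(0,'r'): n0:coor/t6/[y]
after 28 — deliver 1→3: ·
after 29 — propose(0,'s'): n0:coor/t7/[y]
after 30 — recover(4): n4:part/t1/[y]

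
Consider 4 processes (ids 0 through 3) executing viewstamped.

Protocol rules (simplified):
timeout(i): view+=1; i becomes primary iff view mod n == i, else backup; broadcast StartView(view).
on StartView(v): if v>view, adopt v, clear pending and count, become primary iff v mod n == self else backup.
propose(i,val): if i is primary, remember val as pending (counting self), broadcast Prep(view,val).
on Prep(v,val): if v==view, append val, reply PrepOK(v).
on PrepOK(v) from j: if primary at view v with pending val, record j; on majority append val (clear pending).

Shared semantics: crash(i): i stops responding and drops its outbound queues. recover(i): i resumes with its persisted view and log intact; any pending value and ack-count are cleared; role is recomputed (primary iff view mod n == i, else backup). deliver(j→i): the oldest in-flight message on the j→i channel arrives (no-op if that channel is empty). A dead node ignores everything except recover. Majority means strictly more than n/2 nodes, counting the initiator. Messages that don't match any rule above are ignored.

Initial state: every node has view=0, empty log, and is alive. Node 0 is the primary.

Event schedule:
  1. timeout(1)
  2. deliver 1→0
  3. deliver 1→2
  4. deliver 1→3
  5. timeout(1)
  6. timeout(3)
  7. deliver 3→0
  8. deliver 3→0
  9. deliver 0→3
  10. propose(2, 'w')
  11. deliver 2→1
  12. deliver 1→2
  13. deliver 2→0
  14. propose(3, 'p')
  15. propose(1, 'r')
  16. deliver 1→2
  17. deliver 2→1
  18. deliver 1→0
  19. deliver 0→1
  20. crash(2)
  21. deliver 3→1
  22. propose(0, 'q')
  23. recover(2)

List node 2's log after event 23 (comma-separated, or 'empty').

empty

1. timeout(1):  <1:prim v1 ->
2. deliver 1→0:  <0:back v1 ->
3. deliver 1→2:  <2:back v1 ->
4. deliver 1→3:  <3:back v1 ->
5. timeout(1):  <1:back v2 ->
6. timeout(3):  <3:back v2 ->
7. deliver 3→0:  <0:back v2 ->
8. deliver 3→0:  nop
9. deliver 0→3:  nop
10. propose(2,'w'):  nop
11. deliver 2→1:  nop
12. deliver 1→2:  <2:prim v2 ->
13. deliver 2→0:  nop
14. propose(3,'p'):  nop
15. propose(1,'r'):  nop
16. deliver 1→2:  nop
17. deliver 2→1:  nop
18. deliver 1→0:  nop
19. deliver 0→1:  nop
20. crash(2):  <2:✗prim v2 ->
21. deliver 3→1:  nop
22. propose(0,'q'):  nop
23. recover(2):  <2:prim v2 ->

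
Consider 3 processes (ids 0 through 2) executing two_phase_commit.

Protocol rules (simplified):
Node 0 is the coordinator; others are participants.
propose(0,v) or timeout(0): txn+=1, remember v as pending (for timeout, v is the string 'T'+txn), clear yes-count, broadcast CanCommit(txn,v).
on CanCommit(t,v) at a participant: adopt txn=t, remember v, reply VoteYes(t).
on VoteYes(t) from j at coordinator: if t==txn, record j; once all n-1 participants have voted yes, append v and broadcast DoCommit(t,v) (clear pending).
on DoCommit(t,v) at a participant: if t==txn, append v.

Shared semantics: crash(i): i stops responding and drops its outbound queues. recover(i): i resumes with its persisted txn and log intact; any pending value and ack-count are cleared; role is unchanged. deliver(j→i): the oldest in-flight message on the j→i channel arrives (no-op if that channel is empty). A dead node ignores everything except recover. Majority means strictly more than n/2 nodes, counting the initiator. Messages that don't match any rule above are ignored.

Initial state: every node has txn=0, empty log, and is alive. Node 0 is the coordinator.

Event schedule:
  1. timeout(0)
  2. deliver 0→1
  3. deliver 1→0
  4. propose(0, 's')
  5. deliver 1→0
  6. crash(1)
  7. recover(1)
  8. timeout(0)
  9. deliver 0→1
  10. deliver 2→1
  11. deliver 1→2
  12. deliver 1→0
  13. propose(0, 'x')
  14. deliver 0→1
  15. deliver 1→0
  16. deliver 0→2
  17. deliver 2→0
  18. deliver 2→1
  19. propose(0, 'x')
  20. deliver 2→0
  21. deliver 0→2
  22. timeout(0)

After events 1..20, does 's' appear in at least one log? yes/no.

after 1 — timeout(0): n0:coor/t1/[-]
after 2 — deliver 0→1: n1:part/t1/[-]
after 3 — deliver 1→0: ·
after 4 — propose(0,'s'): n0:coor/t2/[-]
after 5 — deliver 1→0: ·
after 6 — crash(1): n1:✗part/t1/[-]
after 7 — recover(1): n1:part/t1/[-]
after 8 — timeout(0): n0:coor/t3/[-]
after 9 — deliver 0→1: n1:part/t2/[-]
after 10 — deliver 2→1: ·
after 11 — deliver 1→2: ·
after 12 — deliver 1→0: ·
after 13 — propose(0,'x'): n0:coor/t4/[-]
after 14 — deliver 0→1: n1:part/t3/[-]
after 15 — deliver 1→0: ·
after 16 — deliver 0→2: n2:part/t1/[-]
after 17 — deliver 2→0: ·
after 18 — deliver 2→1: ·
after 19 — propose(0,'x'): n0:coor/t5/[-]
after 20 — deliver 2→0: ·

no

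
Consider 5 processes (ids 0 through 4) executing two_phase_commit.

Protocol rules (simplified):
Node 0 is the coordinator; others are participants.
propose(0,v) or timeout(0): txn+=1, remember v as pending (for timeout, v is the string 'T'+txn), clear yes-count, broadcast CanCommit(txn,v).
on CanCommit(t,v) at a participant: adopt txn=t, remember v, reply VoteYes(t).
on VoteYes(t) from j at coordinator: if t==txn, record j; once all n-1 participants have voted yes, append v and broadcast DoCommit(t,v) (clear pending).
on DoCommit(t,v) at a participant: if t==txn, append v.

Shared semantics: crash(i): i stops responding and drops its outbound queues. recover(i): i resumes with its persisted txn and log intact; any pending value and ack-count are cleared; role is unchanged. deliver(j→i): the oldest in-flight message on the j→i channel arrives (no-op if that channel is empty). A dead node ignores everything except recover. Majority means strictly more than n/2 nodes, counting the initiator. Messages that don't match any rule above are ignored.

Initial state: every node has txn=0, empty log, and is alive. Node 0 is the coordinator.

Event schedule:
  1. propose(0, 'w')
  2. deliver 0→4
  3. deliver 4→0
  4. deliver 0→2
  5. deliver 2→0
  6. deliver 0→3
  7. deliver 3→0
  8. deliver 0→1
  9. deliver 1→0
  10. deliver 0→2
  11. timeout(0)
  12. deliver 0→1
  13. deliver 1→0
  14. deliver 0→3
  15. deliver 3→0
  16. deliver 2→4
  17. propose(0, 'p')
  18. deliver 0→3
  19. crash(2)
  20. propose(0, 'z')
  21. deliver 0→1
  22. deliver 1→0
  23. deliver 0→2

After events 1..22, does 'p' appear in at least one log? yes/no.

no

step 1 propose(0,'w'): 0={coor,t=1,log=-}
step 2 deliver 0→4: 4={part,t=1,log=-}
step 3 deliver 4→0: —
step 4 deliver 0→2: 2={part,t=1,log=-}
step 5 deliver 2→0: —
step 6 deliver 0→3: 3={part,t=1,log=-}
step 7 deliver 3→0: —
step 8 deliver 0→1: 1={part,t=1,log=-}
step 9 deliver 1→0: 0={coor,t=1,log=w}
step 10 deliver 0→2: 2={part,t=1,log=w}
step 11 timeout(0): 0={coor,t=2,log=w}
step 12 deliver 0→1: 1={part,t=1,log=w}
step 13 deliver 1→0: —
step 14 deliver 0→3: 3={part,t=1,log=w}
step 15 deliver 3→0: —
step 16 deliver 2→4: —
step 17 propose(0,'p'): 0={coor,t=3,log=w}
step 18 deliver 0→3: 3={part,t=2,log=w}
step 19 crash(2): 2={✗part,t=1,log=w}
step 20 propose(0,'z'): 0={coor,t=4,log=w}
step 21 deliver 0→1: 1={part,t=2,log=w}
step 22 deliver 1→0: —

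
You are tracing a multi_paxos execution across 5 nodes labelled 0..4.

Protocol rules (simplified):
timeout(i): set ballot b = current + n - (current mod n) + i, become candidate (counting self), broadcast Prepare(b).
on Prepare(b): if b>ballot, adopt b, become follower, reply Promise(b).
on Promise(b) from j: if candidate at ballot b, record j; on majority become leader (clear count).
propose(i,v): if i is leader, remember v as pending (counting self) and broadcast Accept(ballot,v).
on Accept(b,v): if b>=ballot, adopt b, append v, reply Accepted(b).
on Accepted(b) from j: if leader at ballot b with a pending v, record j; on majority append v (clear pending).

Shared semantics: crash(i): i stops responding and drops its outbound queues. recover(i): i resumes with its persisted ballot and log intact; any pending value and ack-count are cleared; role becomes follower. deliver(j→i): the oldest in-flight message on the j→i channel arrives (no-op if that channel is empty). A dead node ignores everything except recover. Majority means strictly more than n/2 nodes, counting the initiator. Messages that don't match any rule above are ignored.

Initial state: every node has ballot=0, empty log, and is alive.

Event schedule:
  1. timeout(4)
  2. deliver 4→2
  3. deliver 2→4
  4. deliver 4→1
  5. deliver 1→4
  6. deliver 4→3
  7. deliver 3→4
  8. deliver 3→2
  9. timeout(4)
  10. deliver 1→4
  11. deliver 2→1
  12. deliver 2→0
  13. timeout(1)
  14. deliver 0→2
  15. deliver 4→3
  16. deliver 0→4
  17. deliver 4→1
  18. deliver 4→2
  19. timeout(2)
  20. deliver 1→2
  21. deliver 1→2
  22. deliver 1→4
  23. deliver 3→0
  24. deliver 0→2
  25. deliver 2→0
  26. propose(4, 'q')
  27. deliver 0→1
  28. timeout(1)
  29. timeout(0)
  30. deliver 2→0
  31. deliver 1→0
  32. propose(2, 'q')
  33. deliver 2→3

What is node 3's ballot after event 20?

14

step 1 timeout(4): 4={cand,b=9,log=-}
step 2 deliver 4→2: 2={foll,b=9,log=-}
step 3 deliver 2→4: —
step 4 deliver 4→1: 1={foll,b=9,log=-}
step 5 deliver 1→4: 4={lead,b=9,log=-}
step 6 deliver 4→3: 3={foll,b=9,log=-}
step 7 deliver 3→4: —
step 8 deliver 3→2: —
step 9 timeout(4): 4={cand,b=14,log=-}
step 10 deliver 1→4: —
step 11 deliver 2→1: —
step 12 deliver 2→0: —
step 13 timeout(1): 1={cand,b=11,log=-}
step 14 deliver 0→2: —
step 15 deliver 4→3: 3={foll,b=14,log=-}
step 16 deliver 0→4: —
step 17 deliver 4→1: 1={foll,b=14,log=-}
step 18 deliver 4→2: 2={foll,b=14,log=-}
step 19 timeout(2): 2={cand,b=17,log=-}
step 20 deliver 1→2: —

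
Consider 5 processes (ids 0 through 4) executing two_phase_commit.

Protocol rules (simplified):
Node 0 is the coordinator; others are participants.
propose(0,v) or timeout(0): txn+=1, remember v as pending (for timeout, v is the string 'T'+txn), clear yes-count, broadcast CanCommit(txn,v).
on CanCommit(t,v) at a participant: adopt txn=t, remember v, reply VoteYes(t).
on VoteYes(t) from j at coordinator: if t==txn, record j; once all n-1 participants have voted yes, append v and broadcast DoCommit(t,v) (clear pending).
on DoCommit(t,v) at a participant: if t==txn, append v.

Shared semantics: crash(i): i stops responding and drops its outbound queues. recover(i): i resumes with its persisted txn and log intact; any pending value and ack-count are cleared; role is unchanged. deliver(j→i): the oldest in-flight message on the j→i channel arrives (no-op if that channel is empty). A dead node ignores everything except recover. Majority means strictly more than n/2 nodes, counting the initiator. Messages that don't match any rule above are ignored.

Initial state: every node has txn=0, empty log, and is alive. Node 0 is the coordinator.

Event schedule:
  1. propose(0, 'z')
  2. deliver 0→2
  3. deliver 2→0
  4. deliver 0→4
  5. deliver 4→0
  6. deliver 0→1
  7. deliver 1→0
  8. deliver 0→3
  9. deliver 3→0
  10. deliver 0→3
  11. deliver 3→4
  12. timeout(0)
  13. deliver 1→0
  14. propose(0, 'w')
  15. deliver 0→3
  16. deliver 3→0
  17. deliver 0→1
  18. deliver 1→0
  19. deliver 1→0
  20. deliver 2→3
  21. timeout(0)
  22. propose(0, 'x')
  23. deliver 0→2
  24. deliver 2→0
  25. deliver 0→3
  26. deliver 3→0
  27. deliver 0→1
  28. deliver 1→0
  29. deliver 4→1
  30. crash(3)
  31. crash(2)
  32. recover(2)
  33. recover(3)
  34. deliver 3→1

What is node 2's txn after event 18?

1

1. propose(0,'z'):  <0:coor t1 ->
2. deliver 0→2:  <2:part t1 ->
3. deliver 2→0:  nop
4. deliver 0→4:  <4:part t1 ->
5. deliver 4→0:  nop
6. deliver 0→1:  <1:part t1 ->
7. deliver 1→0:  nop
8. deliver 0→3:  <3:part t1 ->
9. deliver 3→0:  <0:coor t1 z>
10. deliver 0→3:  <3:part t1 z>
11. deliver 3→4:  nop
12. timeout(0):  <0:coor t2 z>
13. deliver 1→0:  nop
14. propose(0,'w'):  <0:coor t3 z>
15. deliver 0→3:  <3:part t2 z>
16. deliver 3→0:  nop
17. deliver 0→1:  <1:part t1 z>
18. deliver 1→0:  nop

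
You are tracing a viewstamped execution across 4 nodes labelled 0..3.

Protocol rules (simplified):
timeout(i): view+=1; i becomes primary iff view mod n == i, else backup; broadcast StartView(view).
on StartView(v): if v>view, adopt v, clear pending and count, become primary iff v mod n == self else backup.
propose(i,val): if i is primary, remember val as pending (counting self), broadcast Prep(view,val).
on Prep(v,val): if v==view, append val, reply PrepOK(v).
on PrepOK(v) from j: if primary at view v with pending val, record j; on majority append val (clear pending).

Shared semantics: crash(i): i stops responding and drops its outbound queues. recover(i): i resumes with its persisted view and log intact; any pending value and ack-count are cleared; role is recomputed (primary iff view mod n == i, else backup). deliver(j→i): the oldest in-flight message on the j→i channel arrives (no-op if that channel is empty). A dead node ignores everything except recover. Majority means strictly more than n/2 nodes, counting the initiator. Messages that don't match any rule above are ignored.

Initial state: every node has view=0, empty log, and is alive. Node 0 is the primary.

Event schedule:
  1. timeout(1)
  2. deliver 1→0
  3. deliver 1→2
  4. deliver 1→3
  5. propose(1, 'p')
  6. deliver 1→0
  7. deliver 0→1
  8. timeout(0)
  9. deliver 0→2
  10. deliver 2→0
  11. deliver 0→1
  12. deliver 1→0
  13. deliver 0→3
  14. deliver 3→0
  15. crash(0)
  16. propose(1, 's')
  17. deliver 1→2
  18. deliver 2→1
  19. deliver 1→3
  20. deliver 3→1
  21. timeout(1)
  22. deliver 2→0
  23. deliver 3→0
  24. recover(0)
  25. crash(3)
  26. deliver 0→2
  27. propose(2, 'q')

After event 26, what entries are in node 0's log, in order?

p

after 1 — timeout(1): n1:prim/v1/[-]
after 2 — deliver 1→0: n0:back/v1/[-]
after 3 — deliver 1→2: n2:back/v1/[-]
after 4 — deliver 1→3: n3:back/v1/[-]
after 5 — propose(1,'p'): ·
after 6 — deliver 1→0: n0:back/v1/[p]
after 7 — deliver 0→1: ·
after 8 — timeout(0): n0:back/v2/[p]
after 9 — deliver 0→2: n2:prim/v2/[-]
after 10 — deliver 2→0: ·
after 11 — deliver 0→1: n1:back/v2/[-]
after 12 — deliver 1→0: ·
after 13 — deliver 0→3: n3:back/v2/[-]
after 14 — deliver 3→0: ·
after 15 — crash(0): n0:✗back/v2/[p]
after 16 — propose(1,'s'): ·
after 17 — deliver 1→2: ·
after 18 — deliver 2→1: ·
after 19 — deliver 1→3: ·
after 20 — deliver 3→1: ·
after 21 — timeout(1): n1:back/v3/[-]
after 22 — deliver 2→0: ·
after 23 — deliver 3→0: ·
after 24 — recover(0): n0:back/v2/[p]
after 25 — crash(3): n3:✗back/v2/[-]
after 26 — deliver 0→2: ·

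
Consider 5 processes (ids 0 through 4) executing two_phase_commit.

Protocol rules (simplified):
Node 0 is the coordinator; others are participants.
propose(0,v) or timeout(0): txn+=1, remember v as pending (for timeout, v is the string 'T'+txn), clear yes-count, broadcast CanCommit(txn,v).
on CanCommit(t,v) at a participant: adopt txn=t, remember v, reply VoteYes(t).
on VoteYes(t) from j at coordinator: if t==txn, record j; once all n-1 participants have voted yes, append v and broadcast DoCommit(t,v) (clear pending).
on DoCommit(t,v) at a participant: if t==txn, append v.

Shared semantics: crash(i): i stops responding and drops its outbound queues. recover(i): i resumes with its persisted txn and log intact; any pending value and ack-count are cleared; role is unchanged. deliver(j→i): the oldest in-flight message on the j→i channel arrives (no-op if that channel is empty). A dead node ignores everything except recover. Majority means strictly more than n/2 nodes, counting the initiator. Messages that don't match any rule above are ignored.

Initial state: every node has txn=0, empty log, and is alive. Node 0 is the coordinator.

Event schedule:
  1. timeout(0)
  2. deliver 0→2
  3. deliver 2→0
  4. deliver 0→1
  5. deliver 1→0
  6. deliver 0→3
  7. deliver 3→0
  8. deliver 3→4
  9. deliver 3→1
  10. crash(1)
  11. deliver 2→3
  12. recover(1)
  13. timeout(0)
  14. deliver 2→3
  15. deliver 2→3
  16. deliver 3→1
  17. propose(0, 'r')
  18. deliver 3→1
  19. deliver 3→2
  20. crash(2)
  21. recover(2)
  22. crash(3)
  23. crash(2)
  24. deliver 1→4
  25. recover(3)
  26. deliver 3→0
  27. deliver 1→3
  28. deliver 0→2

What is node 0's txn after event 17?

step 1 timeout(0): 0={coor,t=1,log=-}
step 2 deliver 0→2: 2={part,t=1,log=-}
step 3 deliver 2→0: —
step 4 deliver 0→1: 1={part,t=1,log=-}
step 5 deliver 1→0: —
step 6 deliver 0→3: 3={part,t=1,log=-}
step 7 deliver 3→0: —
step 8 deliver 3→4: —
step 9 deliver 3→1: —
step 10 crash(1): 1={✗part,t=1,log=-}
step 11 deliver 2→3: —
step 12 recover(1): 1={part,t=1,log=-}
step 13 timeout(0): 0={coor,t=2,log=-}
step 14 deliver 2→3: —
step 15 deliver 2→3: —
step 16 deliver 3→1: —
step 17 propose(0,'r'): 0={coor,t=3,log=-}

3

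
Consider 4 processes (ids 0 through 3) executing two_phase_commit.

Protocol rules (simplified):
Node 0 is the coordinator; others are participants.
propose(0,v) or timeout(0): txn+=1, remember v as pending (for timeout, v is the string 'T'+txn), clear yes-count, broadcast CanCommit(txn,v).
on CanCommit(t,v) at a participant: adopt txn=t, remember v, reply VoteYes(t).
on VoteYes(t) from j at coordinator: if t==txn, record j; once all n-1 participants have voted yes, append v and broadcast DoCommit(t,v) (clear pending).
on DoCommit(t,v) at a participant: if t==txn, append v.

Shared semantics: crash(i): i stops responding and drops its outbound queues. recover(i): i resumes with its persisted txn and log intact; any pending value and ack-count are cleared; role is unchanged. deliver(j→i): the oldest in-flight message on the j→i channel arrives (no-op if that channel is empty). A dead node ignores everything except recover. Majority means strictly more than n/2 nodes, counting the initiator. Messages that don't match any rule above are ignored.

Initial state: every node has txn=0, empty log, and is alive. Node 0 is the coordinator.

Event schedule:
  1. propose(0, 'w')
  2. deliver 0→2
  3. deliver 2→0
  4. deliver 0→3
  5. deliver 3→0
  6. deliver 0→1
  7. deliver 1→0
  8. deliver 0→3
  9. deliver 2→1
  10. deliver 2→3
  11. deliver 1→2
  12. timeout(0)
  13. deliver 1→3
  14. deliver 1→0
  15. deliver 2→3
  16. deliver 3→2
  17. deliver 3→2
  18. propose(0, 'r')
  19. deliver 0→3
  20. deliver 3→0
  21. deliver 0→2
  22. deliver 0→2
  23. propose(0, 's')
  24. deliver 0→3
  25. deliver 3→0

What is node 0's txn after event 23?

step 1 propose(0,'w'): 0={coor,t=1,log=-}
step 2 deliver 0→2: 2={part,t=1,log=-}
step 3 deliver 2→0: —
step 4 deliver 0→3: 3={part,t=1,log=-}
step 5 deliver 3→0: —
step 6 deliver 0→1: 1={part,t=1,log=-}
step 7 deliver 1→0: 0={coor,t=1,log=w}
step 8 deliver 0→3: 3={part,t=1,log=w}
step 9 deliver 2→1: —
step 10 deliver 2→3: —
step 11 deliver 1→2: —
step 12 timeout(0): 0={coor,t=2,log=w}
step 13 deliver 1→3: —
step 14 deliver 1→0: —
step 15 deliver 2→3: —
step 16 deliver 3→2: —
step 17 deliver 3→2: —
step 18 propose(0,'r'): 0={coor,t=3,log=w}
step 19 deliver 0→3: 3={part,t=2,log=w}
step 20 deliver 3→0: —
step 21 deliver 0→2: 2={part,t=1,log=w}
step 22 deliver 0→2: 2={part,t=2,log=w}
step 23 propose(0,'s'): 0={coor,t=4,log=w}

4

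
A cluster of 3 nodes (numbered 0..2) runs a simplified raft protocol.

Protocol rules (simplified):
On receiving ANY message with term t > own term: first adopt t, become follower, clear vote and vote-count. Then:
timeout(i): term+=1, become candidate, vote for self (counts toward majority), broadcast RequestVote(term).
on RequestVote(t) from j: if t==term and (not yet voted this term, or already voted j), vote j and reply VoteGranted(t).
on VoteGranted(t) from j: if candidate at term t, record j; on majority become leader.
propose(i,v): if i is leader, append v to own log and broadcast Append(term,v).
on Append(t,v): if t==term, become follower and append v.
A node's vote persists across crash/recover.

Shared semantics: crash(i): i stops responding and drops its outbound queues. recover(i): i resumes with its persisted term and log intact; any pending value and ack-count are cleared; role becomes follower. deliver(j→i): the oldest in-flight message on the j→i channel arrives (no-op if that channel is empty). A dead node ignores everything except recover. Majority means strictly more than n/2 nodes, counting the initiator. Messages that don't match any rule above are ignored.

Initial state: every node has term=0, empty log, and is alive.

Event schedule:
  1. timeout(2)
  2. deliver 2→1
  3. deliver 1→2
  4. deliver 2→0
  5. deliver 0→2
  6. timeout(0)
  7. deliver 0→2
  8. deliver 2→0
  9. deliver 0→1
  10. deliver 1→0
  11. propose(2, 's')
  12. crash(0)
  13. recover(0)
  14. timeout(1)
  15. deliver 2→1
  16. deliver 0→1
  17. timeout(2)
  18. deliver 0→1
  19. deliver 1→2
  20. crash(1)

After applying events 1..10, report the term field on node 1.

2

[1] timeout(2) → N2(cand t1 [-])
[2] deliver 2→1 → N1(foll t1 [-])
[3] deliver 1→2 → N2(lead t1 [-])
[4] deliver 2→0 → N0(foll t1 [-])
[5] deliver 0→2 → ∅
[6] timeout(0) → N0(cand t2 [-])
[7] deliver 0→2 → N2(foll t2 [-])
[8] deliver 2→0 → N0(lead t2 [-])
[9] deliver 0→1 → N1(foll t2 [-])
[10] deliver 1→0 → ∅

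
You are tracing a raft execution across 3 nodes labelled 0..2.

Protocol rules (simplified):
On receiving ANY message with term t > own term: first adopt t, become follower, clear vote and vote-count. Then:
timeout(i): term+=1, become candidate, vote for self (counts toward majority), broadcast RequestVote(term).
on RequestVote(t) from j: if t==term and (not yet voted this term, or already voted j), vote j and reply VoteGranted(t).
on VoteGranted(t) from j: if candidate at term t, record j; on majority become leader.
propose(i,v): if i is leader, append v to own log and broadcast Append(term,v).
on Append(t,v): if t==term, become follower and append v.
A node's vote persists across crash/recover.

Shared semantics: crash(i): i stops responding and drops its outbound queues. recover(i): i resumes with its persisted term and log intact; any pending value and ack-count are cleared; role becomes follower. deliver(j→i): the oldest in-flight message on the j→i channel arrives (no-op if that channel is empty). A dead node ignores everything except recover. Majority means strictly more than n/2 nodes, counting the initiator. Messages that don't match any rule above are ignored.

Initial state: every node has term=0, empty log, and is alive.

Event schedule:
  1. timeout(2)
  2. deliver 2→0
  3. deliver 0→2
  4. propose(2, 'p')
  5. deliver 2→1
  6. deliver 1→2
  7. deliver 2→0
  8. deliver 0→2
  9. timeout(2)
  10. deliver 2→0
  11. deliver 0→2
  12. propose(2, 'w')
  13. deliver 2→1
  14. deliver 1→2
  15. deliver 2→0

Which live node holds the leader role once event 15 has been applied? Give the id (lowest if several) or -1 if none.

1. timeout(2):  <2:cand t1 ->
2. deliver 2→0:  <0:foll t1 ->
3. deliver 0→2:  <2:lead t1 ->
4. propose(2,'p'):  <2:lead t1 p>
5. deliver 2→1:  <1:foll t1 ->
6. deliver 1→2:  nop
7. deliver 2→0:  <0:foll t1 p>
8. deliver 0→2:  nop
9. timeout(2):  <2:cand t2 p>
10. deliver 2→0:  <0:foll t2 p>
11. deliver 0→2:  <2:lead t2 p>
12. propose(2,'w'):  <2:lead t2 p,w>
13. deliver 2→1:  <1:foll t1 p>
14. deliver 1→2:  nop
15. deliver 2→0:  <0:foll t2 p,w>

2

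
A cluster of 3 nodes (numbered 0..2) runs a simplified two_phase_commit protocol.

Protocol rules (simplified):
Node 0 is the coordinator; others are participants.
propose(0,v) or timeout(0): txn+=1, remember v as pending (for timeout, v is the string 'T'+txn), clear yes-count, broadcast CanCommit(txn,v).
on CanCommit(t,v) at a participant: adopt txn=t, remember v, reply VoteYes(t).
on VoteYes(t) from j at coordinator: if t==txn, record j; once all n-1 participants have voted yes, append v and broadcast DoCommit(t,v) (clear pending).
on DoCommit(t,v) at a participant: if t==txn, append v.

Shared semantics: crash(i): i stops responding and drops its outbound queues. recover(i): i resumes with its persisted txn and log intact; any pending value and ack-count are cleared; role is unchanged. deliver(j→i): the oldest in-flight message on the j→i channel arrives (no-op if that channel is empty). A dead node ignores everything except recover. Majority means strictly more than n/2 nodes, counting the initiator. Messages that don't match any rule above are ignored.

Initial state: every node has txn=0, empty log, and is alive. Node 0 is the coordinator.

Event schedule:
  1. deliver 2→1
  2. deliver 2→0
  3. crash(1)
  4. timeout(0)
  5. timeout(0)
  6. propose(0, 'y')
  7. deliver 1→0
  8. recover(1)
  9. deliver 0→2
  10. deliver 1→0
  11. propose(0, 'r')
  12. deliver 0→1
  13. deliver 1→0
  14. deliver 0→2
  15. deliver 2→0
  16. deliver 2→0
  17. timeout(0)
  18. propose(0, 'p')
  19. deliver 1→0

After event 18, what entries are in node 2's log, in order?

1. deliver 2→1:  nop
2. deliver 2→0:  nop
3. crash(1):  <1:✗part t0 ->
4. timeout(0):  <0:coor t1 ->
5. timeout(0):  <0:coor t2 ->
6. propose(0,'y'):  <0:coor t3 ->
7. deliver 1→0:  nop
8. recover(1):  <1:part t0 ->
9. deliver 0→2:  <2:part t1 ->
10. deliver 1→0:  nop
11. propose(0,'r'):  <0:coor t4 ->
12. deliver 0→1:  <1:part t1 ->
13. deliver 1→0:  nop
14. deliver 0→2:  <2:part t2 ->
15. deliver 2→0:  nop
16. deliver 2→0:  nop
17. timeout(0):  <0:coor t5 ->
18. propose(0,'p'):  <0:coor t6 ->

empty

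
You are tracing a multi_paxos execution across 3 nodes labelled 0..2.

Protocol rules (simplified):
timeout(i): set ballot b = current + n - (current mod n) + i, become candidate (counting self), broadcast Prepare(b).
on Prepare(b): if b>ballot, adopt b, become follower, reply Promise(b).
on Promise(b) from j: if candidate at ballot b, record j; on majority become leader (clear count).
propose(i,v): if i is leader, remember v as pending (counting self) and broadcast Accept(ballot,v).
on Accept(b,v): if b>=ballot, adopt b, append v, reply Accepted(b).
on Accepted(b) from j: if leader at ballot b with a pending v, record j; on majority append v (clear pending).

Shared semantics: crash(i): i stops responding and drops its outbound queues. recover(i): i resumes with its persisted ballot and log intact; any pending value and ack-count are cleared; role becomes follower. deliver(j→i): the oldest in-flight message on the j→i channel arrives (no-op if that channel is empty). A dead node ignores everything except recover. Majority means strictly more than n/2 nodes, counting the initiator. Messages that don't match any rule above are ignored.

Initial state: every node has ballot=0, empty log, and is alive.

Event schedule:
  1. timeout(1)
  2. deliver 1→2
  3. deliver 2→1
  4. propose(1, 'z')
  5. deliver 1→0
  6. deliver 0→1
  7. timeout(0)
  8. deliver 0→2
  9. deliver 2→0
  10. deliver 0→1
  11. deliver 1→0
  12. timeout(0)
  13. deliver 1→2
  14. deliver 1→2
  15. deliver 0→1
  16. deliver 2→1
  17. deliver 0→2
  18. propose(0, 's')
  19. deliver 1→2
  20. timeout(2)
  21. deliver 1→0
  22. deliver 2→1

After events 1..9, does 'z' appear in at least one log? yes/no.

no

e1 timeout(1): 1[cand,b=4,-]
e2 deliver 1→2: 2[foll,b=4,-]
e3 deliver 2→1: 1[lead,b=4,-]
e4 propose(1,'z'): ·
e5 deliver 1→0: 0[foll,b=4,-]
e6 deliver 0→1: ·
e7 timeout(0): 0[cand,b=6,-]
e8 deliver 0→2: 2[foll,b=6,-]
e9 deliver 2→0: 0[lead,b=6,-]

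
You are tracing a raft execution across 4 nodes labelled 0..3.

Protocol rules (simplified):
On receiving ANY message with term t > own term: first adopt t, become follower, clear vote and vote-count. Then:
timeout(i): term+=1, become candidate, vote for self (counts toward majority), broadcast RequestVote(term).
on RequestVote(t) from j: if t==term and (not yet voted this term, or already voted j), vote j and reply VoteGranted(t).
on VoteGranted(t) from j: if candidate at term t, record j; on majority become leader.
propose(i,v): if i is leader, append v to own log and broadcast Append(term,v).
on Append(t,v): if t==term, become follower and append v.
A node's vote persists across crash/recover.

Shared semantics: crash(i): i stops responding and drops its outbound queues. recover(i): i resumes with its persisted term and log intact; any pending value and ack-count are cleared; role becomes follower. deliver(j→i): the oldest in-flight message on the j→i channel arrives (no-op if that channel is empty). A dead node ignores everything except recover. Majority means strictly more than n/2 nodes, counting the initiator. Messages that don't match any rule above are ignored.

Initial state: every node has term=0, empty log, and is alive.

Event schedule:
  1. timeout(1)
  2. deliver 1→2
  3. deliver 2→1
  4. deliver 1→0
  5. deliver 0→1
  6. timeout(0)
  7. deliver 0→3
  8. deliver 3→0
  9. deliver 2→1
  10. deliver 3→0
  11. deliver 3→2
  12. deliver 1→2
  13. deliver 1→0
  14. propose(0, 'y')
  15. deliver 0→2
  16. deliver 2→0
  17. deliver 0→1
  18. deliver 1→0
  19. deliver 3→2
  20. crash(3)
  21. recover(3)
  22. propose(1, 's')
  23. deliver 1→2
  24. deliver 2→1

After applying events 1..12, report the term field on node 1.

1. timeout(1):  <1:cand t1 ->
2. deliver 1→2:  <2:foll t1 ->
3. deliver 2→1:  nop
4. deliver 1→0:  <0:foll t1 ->
5. deliver 0→1:  <1:lead t1 ->
6. timeout(0):  <0:cand t2 ->
7. deliver 0→3:  <3:foll t2 ->
8. deliver 3→0:  nop
9. deliver 2→1:  nop
10. deliver 3→0:  nop
11. deliver 3→2:  nop
12. deliver 1→2:  nop

1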